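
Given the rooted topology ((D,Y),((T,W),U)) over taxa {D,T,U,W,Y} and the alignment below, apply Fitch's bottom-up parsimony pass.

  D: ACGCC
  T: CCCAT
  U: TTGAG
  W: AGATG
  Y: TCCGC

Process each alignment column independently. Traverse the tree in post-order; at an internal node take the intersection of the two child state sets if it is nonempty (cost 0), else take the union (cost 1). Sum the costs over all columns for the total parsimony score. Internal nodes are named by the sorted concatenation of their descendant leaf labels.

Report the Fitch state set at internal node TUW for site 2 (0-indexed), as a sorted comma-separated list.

site 0, node DY: D={A} ∪ Y={T} → {A,T} (+1)
site 0, node TW: T={C} ∪ W={A} → {A,C} (+1)
site 0, node TUW: TW={A,C} ∪ U={T} → {A,C,T} (+1)
site 0, node DTUWY: DY={A,T} ∩ TUW={A,C,T} → {A,T} (+0)
site 1, node DY: D={C} ∩ Y={C} → {C} (+0)
site 1, node TW: T={C} ∪ W={G} → {C,G} (+1)
site 1, node TUW: TW={C,G} ∪ U={T} → {C,G,T} (+1)
site 1, node DTUWY: DY={C} ∩ TUW={C,G,T} → {C} (+0)
site 2, node DY: D={G} ∪ Y={C} → {C,G} (+1)
site 2, node TW: T={C} ∪ W={A} → {A,C} (+1)
site 2, node TUW: TW={A,C} ∪ U={G} → {A,C,G} (+1)
site 2, node DTUWY: DY={C,G} ∩ TUW={A,C,G} → {C,G} (+0)
site 3, node DY: D={C} ∪ Y={G} → {C,G} (+1)
site 3, node TW: T={A} ∪ W={T} → {A,T} (+1)
site 3, node TUW: TW={A,T} ∩ U={A} → {A} (+0)
site 3, node DTUWY: DY={C,G} ∪ TUW={A} → {A,C,G} (+1)
site 4, node DY: D={C} ∩ Y={C} → {C} (+0)
site 4, node TW: T={T} ∪ W={G} → {G,T} (+1)
site 4, node TUW: TW={G,T} ∩ U={G} → {G} (+0)
site 4, node DTUWY: DY={C} ∪ TUW={G} → {C,G} (+1)
per-site changes: [3, 2, 3, 3, 2]; total = 13

A,C,G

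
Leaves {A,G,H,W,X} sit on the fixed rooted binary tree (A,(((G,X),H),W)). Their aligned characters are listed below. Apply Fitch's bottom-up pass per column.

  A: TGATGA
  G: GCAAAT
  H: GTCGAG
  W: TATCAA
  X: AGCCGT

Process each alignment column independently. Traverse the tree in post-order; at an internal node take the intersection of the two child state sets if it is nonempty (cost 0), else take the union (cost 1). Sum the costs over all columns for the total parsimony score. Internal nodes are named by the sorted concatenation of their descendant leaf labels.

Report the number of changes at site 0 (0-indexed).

2

GX@0: {G} ∪ {A} = {A,G} (union, +1)
GHX@0: {A,G} ∩ {G} = {G} (intersection, +0)
GHWX@0: {G} ∪ {T} = {G,T} (union, +1)
AGHWX@0: {T} ∩ {G,T} = {T} (intersection, +0)
GX@1: {C} ∪ {G} = {C,G} (union, +1)
GHX@1: {C,G} ∪ {T} = {C,G,T} (union, +1)
GHWX@1: {C,G,T} ∪ {A} = {A,C,G,T} (union, +1)
AGHWX@1: {G} ∩ {A,C,G,T} = {G} (intersection, +0)
GX@2: {A} ∪ {C} = {A,C} (union, +1)
GHX@2: {A,C} ∩ {C} = {C} (intersection, +0)
GHWX@2: {C} ∪ {T} = {C,T} (union, +1)
AGHWX@2: {A} ∪ {C,T} = {A,C,T} (union, +1)
GX@3: {A} ∪ {C} = {A,C} (union, +1)
GHX@3: {A,C} ∪ {G} = {A,C,G} (union, +1)
GHWX@3: {A,C,G} ∩ {C} = {C} (intersection, +0)
AGHWX@3: {T} ∪ {C} = {C,T} (union, +1)
GX@4: {A} ∪ {G} = {A,G} (union, +1)
GHX@4: {A,G} ∩ {A} = {A} (intersection, +0)
GHWX@4: {A} ∩ {A} = {A} (intersection, +0)
AGHWX@4: {G} ∪ {A} = {A,G} (union, +1)
GX@5: {T} ∩ {T} = {T} (intersection, +0)
GHX@5: {T} ∪ {G} = {G,T} (union, +1)
GHWX@5: {G,T} ∪ {A} = {A,G,T} (union, +1)
AGHWX@5: {A} ∩ {A,G,T} = {A} (intersection, +0)
per-site changes: [2, 3, 3, 3, 2, 2]; total = 15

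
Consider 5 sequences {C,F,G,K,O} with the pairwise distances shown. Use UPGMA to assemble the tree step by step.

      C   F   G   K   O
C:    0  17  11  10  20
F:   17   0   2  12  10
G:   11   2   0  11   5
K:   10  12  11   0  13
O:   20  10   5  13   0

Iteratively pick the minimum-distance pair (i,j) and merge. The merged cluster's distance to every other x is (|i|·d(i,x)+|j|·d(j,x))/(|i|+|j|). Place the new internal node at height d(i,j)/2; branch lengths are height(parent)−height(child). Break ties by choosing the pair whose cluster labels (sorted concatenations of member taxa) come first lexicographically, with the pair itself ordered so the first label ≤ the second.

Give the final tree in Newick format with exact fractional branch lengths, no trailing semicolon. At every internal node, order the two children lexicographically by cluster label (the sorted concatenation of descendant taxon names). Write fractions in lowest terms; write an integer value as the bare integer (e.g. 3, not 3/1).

((C:5,K:5):2,((F:1,G:1):11/4,O:15/4):13/4)

iteration 1: select F,G (d=2); attach at lengths (1, 1); label the merged cluster FG
  updated: d(C,FG)=14, d(FG,K)=23/2, d(FG,O)=15/2
iteration 2: select FG,O (d=15/2); attach at lengths (11/4, 15/4); label the merged cluster FGO
  updated: d(C,FGO)=16, d(FGO,K)=12
iteration 3: select C,K (d=10); attach at lengths (5, 5); label the merged cluster CK
  updated: d(CK,FGO)=14
iteration 4: select CK,FGO (d=14); attach at lengths (2, 13/4); label the merged cluster CFGKO
final tree: ((C:5,K:5):2,((F:1,G:1):11/4,O:15/4):13/4)
total length: 95/4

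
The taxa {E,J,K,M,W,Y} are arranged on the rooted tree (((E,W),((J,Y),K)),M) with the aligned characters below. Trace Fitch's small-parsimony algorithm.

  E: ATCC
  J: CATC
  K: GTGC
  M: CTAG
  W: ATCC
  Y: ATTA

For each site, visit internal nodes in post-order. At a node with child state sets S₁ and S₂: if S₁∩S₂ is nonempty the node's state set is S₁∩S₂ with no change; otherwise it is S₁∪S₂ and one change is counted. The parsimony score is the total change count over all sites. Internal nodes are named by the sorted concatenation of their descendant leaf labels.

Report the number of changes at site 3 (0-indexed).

[col 0] EW: children E:{A}, W:{A} ∩→ {A}; cost 0
[col 0] JY: children J:{C}, Y:{A} ∪→ {A,C}; cost 1
[col 0] JKY: children JY:{A,C}, K:{G} ∪→ {A,C,G}; cost 1
[col 0] EJKWY: children EW:{A}, JKY:{A,C,G} ∩→ {A}; cost 0
[col 0] EJKMWY: children EJKWY:{A}, M:{C} ∪→ {A,C}; cost 1
[col 1] EW: children E:{T}, W:{T} ∩→ {T}; cost 0
[col 1] JY: children J:{A}, Y:{T} ∪→ {A,T}; cost 1
[col 1] JKY: children JY:{A,T}, K:{T} ∩→ {T}; cost 0
[col 1] EJKWY: children EW:{T}, JKY:{T} ∩→ {T}; cost 0
[col 1] EJKMWY: children EJKWY:{T}, M:{T} ∩→ {T}; cost 0
[col 2] EW: children E:{C}, W:{C} ∩→ {C}; cost 0
[col 2] JY: children J:{T}, Y:{T} ∩→ {T}; cost 0
[col 2] JKY: children JY:{T}, K:{G} ∪→ {G,T}; cost 1
[col 2] EJKWY: children EW:{C}, JKY:{G,T} ∪→ {C,G,T}; cost 1
[col 2] EJKMWY: children EJKWY:{C,G,T}, M:{A} ∪→ {A,C,G,T}; cost 1
[col 3] EW: children E:{C}, W:{C} ∩→ {C}; cost 0
[col 3] JY: children J:{C}, Y:{A} ∪→ {A,C}; cost 1
[col 3] JKY: children JY:{A,C}, K:{C} ∩→ {C}; cost 0
[col 3] EJKWY: children EW:{C}, JKY:{C} ∩→ {C}; cost 0
[col 3] EJKMWY: children EJKWY:{C}, M:{G} ∪→ {C,G}; cost 1
per-site changes: [3, 1, 3, 2]; total = 9

2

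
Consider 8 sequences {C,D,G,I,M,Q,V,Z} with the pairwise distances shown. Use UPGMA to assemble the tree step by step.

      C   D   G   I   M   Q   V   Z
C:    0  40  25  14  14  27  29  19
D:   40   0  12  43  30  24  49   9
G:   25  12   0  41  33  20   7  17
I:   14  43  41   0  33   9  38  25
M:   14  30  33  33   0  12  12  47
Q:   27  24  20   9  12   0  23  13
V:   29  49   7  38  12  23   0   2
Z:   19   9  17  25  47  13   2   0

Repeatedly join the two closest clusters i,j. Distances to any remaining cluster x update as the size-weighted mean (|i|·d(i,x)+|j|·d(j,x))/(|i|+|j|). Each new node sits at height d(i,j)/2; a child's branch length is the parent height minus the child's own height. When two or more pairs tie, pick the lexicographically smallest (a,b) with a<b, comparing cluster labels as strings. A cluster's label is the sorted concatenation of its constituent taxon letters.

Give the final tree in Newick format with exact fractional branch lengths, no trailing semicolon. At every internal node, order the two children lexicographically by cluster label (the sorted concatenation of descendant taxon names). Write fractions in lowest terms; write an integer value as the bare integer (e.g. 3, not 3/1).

(((C:7,M:7):15/4,(I:9/2,Q:9/2):25/4):59/16,((D:6,G:6):17/4,(V:1,Z:1):37/4):67/16)

iteration 1: select V,Z (d=2); attach at lengths (1, 1); label the merged cluster VZ
  updated: d(C,VZ)=24, d(D,VZ)=29, d(G,VZ)=12, d(I,VZ)=63/2, d(M,VZ)=59/2, d(Q,VZ)=18
iteration 2: select I,Q (d=9); attach at lengths (9/2, 9/2); label the merged cluster IQ
  updated: d(C,IQ)=41/2, d(D,IQ)=67/2, d(G,IQ)=61/2, d(IQ,M)=45/2, d(IQ,VZ)=99/4
iteration 3: select D,G (d=12); attach at lengths (6, 6); label the merged cluster DG
  updated: d(C,DG)=65/2, d(DG,IQ)=32, d(DG,M)=63/2, d(DG,VZ)=41/2
iteration 4: select C,M (d=14); attach at lengths (7, 7); label the merged cluster CM
  updated: d(CM,DG)=32, d(CM,IQ)=43/2, d(CM,VZ)=107/4
iteration 5: select DG,VZ (d=41/2); attach at lengths (17/4, 37/4); label the merged cluster DGVZ
  updated: d(CM,DGVZ)=235/8, d(DGVZ,IQ)=227/8
iteration 6: select CM,IQ (d=43/2); attach at lengths (15/4, 25/4); label the merged cluster CIMQ
  updated: d(CIMQ,DGVZ)=231/8
iteration 7: select CIMQ,DGVZ (d=231/8); attach at lengths (59/16, 67/16); label the merged cluster CDGIMQVZ
final tree: (((C:7,M:7):15/4,(I:9/2,Q:9/2):25/4):59/16,((D:6,G:6):17/4,(V:1,Z:1):37/4):67/16)
total length: 547/8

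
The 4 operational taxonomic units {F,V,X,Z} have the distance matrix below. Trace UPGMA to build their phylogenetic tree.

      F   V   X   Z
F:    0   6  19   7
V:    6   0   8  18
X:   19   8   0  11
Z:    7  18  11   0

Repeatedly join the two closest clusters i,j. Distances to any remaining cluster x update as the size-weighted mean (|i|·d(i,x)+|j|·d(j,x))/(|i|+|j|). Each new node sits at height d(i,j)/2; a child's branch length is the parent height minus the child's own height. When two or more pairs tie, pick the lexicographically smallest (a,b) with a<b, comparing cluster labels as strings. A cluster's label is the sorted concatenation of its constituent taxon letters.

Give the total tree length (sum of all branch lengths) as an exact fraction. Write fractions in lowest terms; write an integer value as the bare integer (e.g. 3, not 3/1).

43/2

1. join F+V (d=6) ⇒ FV; edges |F|=3, |V|=3
  updated: d(FV,X)=27/2, d(FV,Z)=25/2
2. join X+Z (d=11) ⇒ XZ; edges |X|=11/2, |Z|=11/2
  updated: d(FV,XZ)=13
3. join FV+XZ (d=13) ⇒ FVXZ; edges |FV|=7/2, |XZ|=1
final tree: ((F:3,V:3):7/2,(X:11/2,Z:11/2):1)
total length: 43/2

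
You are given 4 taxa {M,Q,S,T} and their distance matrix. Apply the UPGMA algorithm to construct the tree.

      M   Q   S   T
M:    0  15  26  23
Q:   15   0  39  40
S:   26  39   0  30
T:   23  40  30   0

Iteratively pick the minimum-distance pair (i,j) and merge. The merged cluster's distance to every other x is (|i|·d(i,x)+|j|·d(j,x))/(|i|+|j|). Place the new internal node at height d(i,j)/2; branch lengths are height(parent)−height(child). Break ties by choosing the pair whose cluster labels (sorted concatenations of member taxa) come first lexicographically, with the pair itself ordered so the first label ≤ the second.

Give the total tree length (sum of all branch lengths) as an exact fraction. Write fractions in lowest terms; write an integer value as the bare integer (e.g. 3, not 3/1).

109/2

iteration 1: select M,Q (d=15); attach at lengths (15/2, 15/2); label the merged cluster MQ
  updated: d(MQ,S)=65/2, d(MQ,T)=63/2
iteration 2: select S,T (d=30); attach at lengths (15, 15); label the merged cluster ST
  updated: d(MQ,ST)=32
iteration 3: select MQ,ST (d=32); attach at lengths (17/2, 1); label the merged cluster MQST
final tree: ((M:15/2,Q:15/2):17/2,(S:15,T:15):1)
total length: 109/2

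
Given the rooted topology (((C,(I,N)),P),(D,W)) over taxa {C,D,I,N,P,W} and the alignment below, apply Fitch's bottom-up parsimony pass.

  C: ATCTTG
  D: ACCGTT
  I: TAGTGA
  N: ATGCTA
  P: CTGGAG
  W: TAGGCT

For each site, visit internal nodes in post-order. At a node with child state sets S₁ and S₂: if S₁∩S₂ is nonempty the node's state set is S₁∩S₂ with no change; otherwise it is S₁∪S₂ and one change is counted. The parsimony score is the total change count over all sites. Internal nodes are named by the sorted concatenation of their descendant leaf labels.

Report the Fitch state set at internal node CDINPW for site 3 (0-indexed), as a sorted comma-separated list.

IN@0: {T} ∪ {A} = {A,T} (union, +1)
CIN@0: {A} ∩ {A,T} = {A} (intersection, +0)
CINP@0: {A} ∪ {C} = {A,C} (union, +1)
DW@0: {A} ∪ {T} = {A,T} (union, +1)
CDINPW@0: {A,C} ∩ {A,T} = {A} (intersection, +0)
IN@1: {A} ∪ {T} = {A,T} (union, +1)
CIN@1: {T} ∩ {A,T} = {T} (intersection, +0)
CINP@1: {T} ∩ {T} = {T} (intersection, +0)
DW@1: {C} ∪ {A} = {A,C} (union, +1)
CDINPW@1: {T} ∪ {A,C} = {A,C,T} (union, +1)
IN@2: {G} ∩ {G} = {G} (intersection, +0)
CIN@2: {C} ∪ {G} = {C,G} (union, +1)
CINP@2: {C,G} ∩ {G} = {G} (intersection, +0)
DW@2: {C} ∪ {G} = {C,G} (union, +1)
CDINPW@2: {G} ∩ {C,G} = {G} (intersection, +0)
IN@3: {T} ∪ {C} = {C,T} (union, +1)
CIN@3: {T} ∩ {C,T} = {T} (intersection, +0)
CINP@3: {T} ∪ {G} = {G,T} (union, +1)
DW@3: {G} ∩ {G} = {G} (intersection, +0)
CDINPW@3: {G,T} ∩ {G} = {G} (intersection, +0)
IN@4: {G} ∪ {T} = {G,T} (union, +1)
CIN@4: {T} ∩ {G,T} = {T} (intersection, +0)
CINP@4: {T} ∪ {A} = {A,T} (union, +1)
DW@4: {T} ∪ {C} = {C,T} (union, +1)
CDINPW@4: {A,T} ∩ {C,T} = {T} (intersection, +0)
IN@5: {A} ∩ {A} = {A} (intersection, +0)
CIN@5: {G} ∪ {A} = {A,G} (union, +1)
CINP@5: {A,G} ∩ {G} = {G} (intersection, +0)
DW@5: {T} ∩ {T} = {T} (intersection, +0)
CDINPW@5: {G} ∪ {T} = {G,T} (union, +1)
per-site changes: [3, 3, 2, 2, 3, 2]; total = 15

G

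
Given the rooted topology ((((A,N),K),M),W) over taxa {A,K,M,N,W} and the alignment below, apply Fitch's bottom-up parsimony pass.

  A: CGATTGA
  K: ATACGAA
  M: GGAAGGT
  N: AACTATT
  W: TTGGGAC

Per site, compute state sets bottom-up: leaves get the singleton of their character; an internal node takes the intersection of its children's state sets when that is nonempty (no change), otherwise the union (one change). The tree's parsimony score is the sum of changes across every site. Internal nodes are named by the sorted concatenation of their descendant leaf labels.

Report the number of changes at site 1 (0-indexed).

site 0, node AN: A={C} ∪ N={A} → {A,C} (+1)
site 0, node AKN: AN={A,C} ∩ K={A} → {A} (+0)
site 0, node AKMN: AKN={A} ∪ M={G} → {A,G} (+1)
site 0, node AKMNW: AKMN={A,G} ∪ W={T} → {A,G,T} (+1)
site 1, node AN: A={G} ∪ N={A} → {A,G} (+1)
site 1, node AKN: AN={A,G} ∪ K={T} → {A,G,T} (+1)
site 1, node AKMN: AKN={A,G,T} ∩ M={G} → {G} (+0)
site 1, node AKMNW: AKMN={G} ∪ W={T} → {G,T} (+1)
site 2, node AN: A={A} ∪ N={C} → {A,C} (+1)
site 2, node AKN: AN={A,C} ∩ K={A} → {A} (+0)
site 2, node AKMN: AKN={A} ∩ M={A} → {A} (+0)
site 2, node AKMNW: AKMN={A} ∪ W={G} → {A,G} (+1)
site 3, node AN: A={T} ∩ N={T} → {T} (+0)
site 3, node AKN: AN={T} ∪ K={C} → {C,T} (+1)
site 3, node AKMN: AKN={C,T} ∪ M={A} → {A,C,T} (+1)
site 3, node AKMNW: AKMN={A,C,T} ∪ W={G} → {A,C,G,T} (+1)
site 4, node AN: A={T} ∪ N={A} → {A,T} (+1)
site 4, node AKN: AN={A,T} ∪ K={G} → {A,G,T} (+1)
site 4, node AKMN: AKN={A,G,T} ∩ M={G} → {G} (+0)
site 4, node AKMNW: AKMN={G} ∩ W={G} → {G} (+0)
site 5, node AN: A={G} ∪ N={T} → {G,T} (+1)
site 5, node AKN: AN={G,T} ∪ K={A} → {A,G,T} (+1)
site 5, node AKMN: AKN={A,G,T} ∩ M={G} → {G} (+0)
site 5, node AKMNW: AKMN={G} ∪ W={A} → {A,G} (+1)
site 6, node AN: A={A} ∪ N={T} → {A,T} (+1)
site 6, node AKN: AN={A,T} ∩ K={A} → {A} (+0)
site 6, node AKMN: AKN={A} ∪ M={T} → {A,T} (+1)
site 6, node AKMNW: AKMN={A,T} ∪ W={C} → {A,C,T} (+1)
per-site changes: [3, 3, 2, 3, 2, 3, 3]; total = 19

3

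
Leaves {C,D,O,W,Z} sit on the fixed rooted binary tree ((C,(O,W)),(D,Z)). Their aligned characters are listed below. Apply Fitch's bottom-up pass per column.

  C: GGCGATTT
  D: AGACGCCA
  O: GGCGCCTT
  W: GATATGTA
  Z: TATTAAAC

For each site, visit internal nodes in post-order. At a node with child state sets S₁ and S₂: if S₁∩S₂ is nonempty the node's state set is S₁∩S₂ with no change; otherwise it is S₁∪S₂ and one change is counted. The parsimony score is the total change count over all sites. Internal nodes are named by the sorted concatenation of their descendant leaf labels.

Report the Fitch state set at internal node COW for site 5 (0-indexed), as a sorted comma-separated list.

C,G,T

OW@0: {G} ∩ {G} = {G} (intersection, +0)
COW@0: {G} ∩ {G} = {G} (intersection, +0)
DZ@0: {A} ∪ {T} = {A,T} (union, +1)
CDOWZ@0: {G} ∪ {A,T} = {A,G,T} (union, +1)
OW@1: {G} ∪ {A} = {A,G} (union, +1)
COW@1: {G} ∩ {A,G} = {G} (intersection, +0)
DZ@1: {G} ∪ {A} = {A,G} (union, +1)
CDOWZ@1: {G} ∩ {A,G} = {G} (intersection, +0)
OW@2: {C} ∪ {T} = {C,T} (union, +1)
COW@2: {C} ∩ {C,T} = {C} (intersection, +0)
DZ@2: {A} ∪ {T} = {A,T} (union, +1)
CDOWZ@2: {C} ∪ {A,T} = {A,C,T} (union, +1)
OW@3: {G} ∪ {A} = {A,G} (union, +1)
COW@3: {G} ∩ {A,G} = {G} (intersection, +0)
DZ@3: {C} ∪ {T} = {C,T} (union, +1)
CDOWZ@3: {G} ∪ {C,T} = {C,G,T} (union, +1)
OW@4: {C} ∪ {T} = {C,T} (union, +1)
COW@4: {A} ∪ {C,T} = {A,C,T} (union, +1)
DZ@4: {G} ∪ {A} = {A,G} (union, +1)
CDOWZ@4: {A,C,T} ∩ {A,G} = {A} (intersection, +0)
OW@5: {C} ∪ {G} = {C,G} (union, +1)
COW@5: {T} ∪ {C,G} = {C,G,T} (union, +1)
DZ@5: {C} ∪ {A} = {A,C} (union, +1)
CDOWZ@5: {C,G,T} ∩ {A,C} = {C} (intersection, +0)
OW@6: {T} ∩ {T} = {T} (intersection, +0)
COW@6: {T} ∩ {T} = {T} (intersection, +0)
DZ@6: {C} ∪ {A} = {A,C} (union, +1)
CDOWZ@6: {T} ∪ {A,C} = {A,C,T} (union, +1)
OW@7: {T} ∪ {A} = {A,T} (union, +1)
COW@7: {T} ∩ {A,T} = {T} (intersection, +0)
DZ@7: {A} ∪ {C} = {A,C} (union, +1)
CDOWZ@7: {T} ∪ {A,C} = {A,C,T} (union, +1)
per-site changes: [2, 2, 3, 3, 3, 3, 2, 3]; total = 21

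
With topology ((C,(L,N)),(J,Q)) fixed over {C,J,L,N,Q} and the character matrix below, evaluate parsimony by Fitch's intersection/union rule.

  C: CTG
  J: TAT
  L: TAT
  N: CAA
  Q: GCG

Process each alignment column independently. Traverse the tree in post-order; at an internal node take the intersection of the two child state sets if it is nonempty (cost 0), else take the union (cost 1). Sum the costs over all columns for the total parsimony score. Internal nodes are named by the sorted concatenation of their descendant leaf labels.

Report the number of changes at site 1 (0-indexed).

2

LN@0: {T} ∪ {C} = {C,T} (union, +1)
CLN@0: {C} ∩ {C,T} = {C} (intersection, +0)
JQ@0: {T} ∪ {G} = {G,T} (union, +1)
CJLNQ@0: {C} ∪ {G,T} = {C,G,T} (union, +1)
LN@1: {A} ∩ {A} = {A} (intersection, +0)
CLN@1: {T} ∪ {A} = {A,T} (union, +1)
JQ@1: {A} ∪ {C} = {A,C} (union, +1)
CJLNQ@1: {A,T} ∩ {A,C} = {A} (intersection, +0)
LN@2: {T} ∪ {A} = {A,T} (union, +1)
CLN@2: {G} ∪ {A,T} = {A,G,T} (union, +1)
JQ@2: {T} ∪ {G} = {G,T} (union, +1)
CJLNQ@2: {A,G,T} ∩ {G,T} = {G,T} (intersection, +0)
per-site changes: [3, 2, 3]; total = 8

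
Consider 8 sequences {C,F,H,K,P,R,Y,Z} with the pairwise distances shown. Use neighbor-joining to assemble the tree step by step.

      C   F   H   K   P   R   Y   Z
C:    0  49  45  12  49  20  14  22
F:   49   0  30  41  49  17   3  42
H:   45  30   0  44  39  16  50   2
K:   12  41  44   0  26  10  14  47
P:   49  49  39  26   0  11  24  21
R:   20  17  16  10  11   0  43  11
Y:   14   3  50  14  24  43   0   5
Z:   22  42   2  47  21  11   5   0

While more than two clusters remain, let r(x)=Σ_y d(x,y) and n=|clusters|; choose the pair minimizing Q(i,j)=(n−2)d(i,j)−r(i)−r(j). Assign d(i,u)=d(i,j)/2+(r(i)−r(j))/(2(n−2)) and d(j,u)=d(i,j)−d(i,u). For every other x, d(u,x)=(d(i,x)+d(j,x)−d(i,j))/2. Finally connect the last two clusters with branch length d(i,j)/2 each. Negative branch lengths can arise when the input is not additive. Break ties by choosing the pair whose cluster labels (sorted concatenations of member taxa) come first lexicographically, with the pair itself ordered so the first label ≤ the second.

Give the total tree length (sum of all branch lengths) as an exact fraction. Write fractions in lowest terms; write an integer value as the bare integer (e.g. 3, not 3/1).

1157/16

step 1: merge (F,Y) at d=3, Q=-366; branch lengths F→8, Y→-5; new cluster FY
  updated: d(C,FY)=30, d(FY,H)=77/2, d(FY,K)=26, d(FY,P)=35, d(FY,R)=57/2, d(FY,Z)=22
step 2: merge (H,Z) at d=2, Q=-599/2; branch lengths H→139/20, Z→-99/20; new cluster HZ
  updated: d(C,HZ)=65/2, d(FY,HZ)=117/4, d(HZ,K)=89/2, d(HZ,P)=29, d(HZ,R)=25/2
step 3: merge (C,K) at d=12, Q=-214; branch lengths C→73/8, K→23/8; new cluster CK
  updated: d(CK,FY)=22, d(CK,HZ)=65/2, d(CK,P)=63/2, d(CK,R)=9
step 4: merge (CK,FY) at d=22, Q=-575/4; branch lengths CK→185/24, FY→343/24; new cluster CFKY
  updated: d(CFKY,HZ)=159/8, d(CFKY,P)=89/4, d(CFKY,R)=31/4
step 5: merge (CFKY,HZ) at d=159/8, Q=-143/2; branch lengths CFKY→113/16, HZ→205/16; new cluster CFHKYZ
  updated: d(CFHKYZ,P)=251/16, d(CFHKYZ,R)=3/16
step 6: merge (CFHKYZ,P) at d=251/16, Q=-215/8; branch lengths CFHKYZ→39/16, P→53/4; new cluster CFHKPYZ
  updated: d(CFHKPYZ,R)=-9/4
step 7: merge (CFHKPYZ,R) at d=-9/4; branch lengths CFHKPYZ→-9/8, R→-9/8; new cluster CFHKPRYZ
final tree: (((((C:73/8,K:23/8):185/24,(F:8,Y:-5):343/24):113/16,(H:139/20,Z:-99/20):205/16):39/16,P:53/4):-9/8,R:-9/8)
total length: 1157/16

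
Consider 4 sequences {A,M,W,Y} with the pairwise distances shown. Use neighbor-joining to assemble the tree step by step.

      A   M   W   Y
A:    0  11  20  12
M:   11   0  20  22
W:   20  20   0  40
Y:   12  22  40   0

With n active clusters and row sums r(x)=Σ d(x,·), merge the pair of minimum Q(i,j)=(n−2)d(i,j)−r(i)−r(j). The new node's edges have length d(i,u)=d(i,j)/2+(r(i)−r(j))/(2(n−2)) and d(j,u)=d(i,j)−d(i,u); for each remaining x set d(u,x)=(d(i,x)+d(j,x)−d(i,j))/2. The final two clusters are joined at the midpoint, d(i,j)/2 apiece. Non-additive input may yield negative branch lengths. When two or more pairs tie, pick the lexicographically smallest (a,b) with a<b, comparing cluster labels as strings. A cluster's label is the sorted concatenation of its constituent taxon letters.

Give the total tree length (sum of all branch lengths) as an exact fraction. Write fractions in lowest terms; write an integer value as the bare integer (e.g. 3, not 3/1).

step 1: merge (A,Y) at d=12, Q=-93; branch lengths A→-7/4, Y→55/4; new cluster AY
  updated: d(AY,M)=21/2, d(AY,W)=24
step 2: merge (AY,M) at d=21/2, Q=-109/2; branch lengths AY→29/4, M→13/4; new cluster AMY
  updated: d(AMY,W)=67/4
step 3: merge (AMY,W) at d=67/4; branch lengths AMY→67/8, W→67/8; new cluster AMWY
final tree: (((A:-7/4,Y:55/4):29/4,M:13/4):67/8,W:67/8)
total length: 157/4

157/4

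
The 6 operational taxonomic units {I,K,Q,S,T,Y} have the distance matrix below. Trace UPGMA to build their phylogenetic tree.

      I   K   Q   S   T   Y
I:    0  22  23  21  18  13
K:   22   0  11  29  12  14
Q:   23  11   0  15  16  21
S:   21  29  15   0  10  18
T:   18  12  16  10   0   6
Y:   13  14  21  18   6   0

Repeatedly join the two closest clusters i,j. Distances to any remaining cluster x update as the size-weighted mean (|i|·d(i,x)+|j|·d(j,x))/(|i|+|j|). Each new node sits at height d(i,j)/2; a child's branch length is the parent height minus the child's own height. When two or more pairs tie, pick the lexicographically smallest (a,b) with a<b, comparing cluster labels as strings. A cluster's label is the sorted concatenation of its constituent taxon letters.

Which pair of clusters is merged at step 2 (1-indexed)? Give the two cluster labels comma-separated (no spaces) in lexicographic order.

iteration 1: select T,Y (d=6); attach at lengths (3, 3); label the merged cluster TY
  updated: d(I,TY)=31/2, d(K,TY)=13, d(Q,TY)=37/2, d(S,TY)=14
iteration 2: select K,Q (d=11); attach at lengths (11/2, 11/2); label the merged cluster KQ
  updated: d(I,KQ)=45/2, d(KQ,S)=22, d(KQ,TY)=63/4
iteration 3: select S,TY (d=14); attach at lengths (7, 4); label the merged cluster STY
  updated: d(I,STY)=52/3, d(KQ,STY)=107/6
iteration 4: select I,STY (d=52/3); attach at lengths (26/3, 5/3); label the merged cluster ISTY
  updated: d(ISTY,KQ)=19
iteration 5: select ISTY,KQ (d=19); attach at lengths (5/6, 4); label the merged cluster IKQSTY
final tree: ((I:26/3,(S:7,(T:3,Y:3):4):5/3):5/6,(K:11/2,Q:11/2):4)
total length: 259/6

K,Q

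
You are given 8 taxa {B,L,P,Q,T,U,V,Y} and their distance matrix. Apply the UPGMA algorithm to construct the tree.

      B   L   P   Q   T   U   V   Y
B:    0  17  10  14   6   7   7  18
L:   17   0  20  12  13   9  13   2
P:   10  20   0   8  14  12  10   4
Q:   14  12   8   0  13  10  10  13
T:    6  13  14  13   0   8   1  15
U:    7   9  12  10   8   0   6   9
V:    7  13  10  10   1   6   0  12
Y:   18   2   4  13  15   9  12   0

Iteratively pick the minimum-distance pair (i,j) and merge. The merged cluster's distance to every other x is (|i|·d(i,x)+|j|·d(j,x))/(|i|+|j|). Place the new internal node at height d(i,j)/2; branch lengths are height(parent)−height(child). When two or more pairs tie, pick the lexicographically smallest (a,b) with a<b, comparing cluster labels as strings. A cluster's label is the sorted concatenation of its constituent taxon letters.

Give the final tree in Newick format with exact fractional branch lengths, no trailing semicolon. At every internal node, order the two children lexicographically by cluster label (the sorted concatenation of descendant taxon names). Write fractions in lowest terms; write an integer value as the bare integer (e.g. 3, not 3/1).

iteration 1: select T,V (d=1); attach at lengths (1/2, 1/2); label the merged cluster TV
  updated: d(B,TV)=13/2, d(L,TV)=13, d(P,TV)=12, d(Q,TV)=23/2, d(TV,U)=7, d(TV,Y)=27/2
iteration 2: select L,Y (d=2); attach at lengths (1, 1); label the merged cluster LY
  updated: d(B,LY)=35/2, d(LY,P)=12, d(LY,Q)=25/2, d(LY,TV)=53/4, d(LY,U)=9
iteration 3: select B,TV (d=13/2); attach at lengths (13/4, 11/4); label the merged cluster BTV
  updated: d(BTV,LY)=44/3, d(BTV,P)=34/3, d(BTV,Q)=37/3, d(BTV,U)=7
iteration 4: select BTV,U (d=7); attach at lengths (1/4, 7/2); label the merged cluster BTUV
  updated: d(BTUV,LY)=53/4, d(BTUV,P)=23/2, d(BTUV,Q)=47/4
iteration 5: select P,Q (d=8); attach at lengths (4, 4); label the merged cluster PQ
  updated: d(BTUV,PQ)=93/8, d(LY,PQ)=49/4
iteration 6: select BTUV,PQ (d=93/8); attach at lengths (37/16, 29/16); label the merged cluster BPQTUV
  updated: d(BPQTUV,LY)=155/12
iteration 7: select BPQTUV,LY (d=155/12); attach at lengths (31/48, 131/24); label the merged cluster BLPQTUVY
final tree: ((((B:13/4,(T:1/2,V:1/2):11/4):1/4,U:7/2):37/16,(P:4,Q:4):29/16):31/48,(L:1,Y:1):131/24)
total length: 1487/48

((((B:13/4,(T:1/2,V:1/2):11/4):1/4,U:7/2):37/16,(P:4,Q:4):29/16):31/48,(L:1,Y:1):131/24)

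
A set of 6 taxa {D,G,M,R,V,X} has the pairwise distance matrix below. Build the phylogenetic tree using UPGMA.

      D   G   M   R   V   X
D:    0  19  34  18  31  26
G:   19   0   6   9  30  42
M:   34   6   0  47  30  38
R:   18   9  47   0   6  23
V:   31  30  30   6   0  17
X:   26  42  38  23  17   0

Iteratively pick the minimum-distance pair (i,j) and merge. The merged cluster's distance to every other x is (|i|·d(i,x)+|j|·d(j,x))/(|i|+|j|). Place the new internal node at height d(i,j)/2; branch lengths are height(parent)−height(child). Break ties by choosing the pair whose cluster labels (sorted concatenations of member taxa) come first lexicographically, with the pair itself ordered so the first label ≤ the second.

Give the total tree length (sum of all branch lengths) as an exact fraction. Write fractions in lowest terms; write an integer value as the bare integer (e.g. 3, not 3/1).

step 1: merge (G,M) at d=6; branch lengths G→3, M→3; new cluster GM
  updated: d(D,GM)=53/2, d(GM,R)=28, d(GM,V)=30, d(GM,X)=40
step 2: merge (R,V) at d=6; branch lengths R→3, V→3; new cluster RV
  updated: d(D,RV)=49/2, d(GM,RV)=29, d(RV,X)=20
step 3: merge (RV,X) at d=20; branch lengths RV→7, X→10; new cluster RVX
  updated: d(D,RVX)=25, d(GM,RVX)=98/3
step 4: merge (D,RVX) at d=25; branch lengths D→25/2, RVX→5/2; new cluster DRVX
  updated: d(DRVX,GM)=249/8
step 5: merge (DRVX,GM) at d=249/8; branch lengths DRVX→49/16, GM→201/16; new cluster DGMRVX
final tree: ((D:25/2,((R:3,V:3):7,X:10):5/2):49/16,(G:3,M:3):201/16)
total length: 477/8

477/8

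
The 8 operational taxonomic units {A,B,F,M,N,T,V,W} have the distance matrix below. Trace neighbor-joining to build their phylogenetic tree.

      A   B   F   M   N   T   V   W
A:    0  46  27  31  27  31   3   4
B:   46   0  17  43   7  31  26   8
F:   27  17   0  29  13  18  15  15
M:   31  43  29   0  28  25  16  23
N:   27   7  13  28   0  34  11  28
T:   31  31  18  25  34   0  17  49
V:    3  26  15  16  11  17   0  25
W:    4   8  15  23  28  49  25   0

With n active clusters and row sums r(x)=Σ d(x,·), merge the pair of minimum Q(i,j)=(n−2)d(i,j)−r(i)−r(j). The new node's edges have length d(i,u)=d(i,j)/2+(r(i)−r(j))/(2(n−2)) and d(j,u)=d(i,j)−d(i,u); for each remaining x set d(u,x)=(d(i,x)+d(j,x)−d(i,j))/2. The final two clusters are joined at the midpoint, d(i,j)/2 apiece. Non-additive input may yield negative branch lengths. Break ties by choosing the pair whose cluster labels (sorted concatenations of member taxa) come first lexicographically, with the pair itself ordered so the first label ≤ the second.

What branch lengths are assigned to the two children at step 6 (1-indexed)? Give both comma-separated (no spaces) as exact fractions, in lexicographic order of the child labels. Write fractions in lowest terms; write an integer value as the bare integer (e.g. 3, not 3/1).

47/16,29/8

1. join A+W (d=4, Q=-297) ⇒ AW; edges |A|=41/12, |W|=7/12
  updated: d(AW,B)=25, d(AW,F)=19, d(AW,M)=25, d(AW,N)=51/2, d(AW,T)=38, d(AW,V)=12
2. join B+N (d=7, Q=-465/2) ⇒ BN; edges |B|=131/20, |N|=9/20
  updated: d(AW,BN)=87/4, d(BN,F)=23/2, d(BN,M)=32, d(BN,T)=29, d(BN,V)=15
3. join BN+F (d=23/2, Q=-623/4) ⇒ BFN; edges |BN|=251/32, |F|=117/32
  updated: d(AW,BFN)=117/8, d(BFN,M)=99/4, d(BFN,T)=71/4, d(BFN,V)=37/4
4. join M+T (d=25, Q=-227/2) ⇒ MT; edges |M|=34/3, |T|=41/3
  updated: d(AW,MT)=19, d(BFN,MT)=35/4, d(MT,V)=4
5. join AW+BFN (d=117/8, Q=-49) ⇒ ABFNW; edges |AW|=169/16, |BFN|=65/16
  updated: d(ABFNW,MT)=105/16, d(ABFNW,V)=53/16
6. join ABFNW+MT (d=105/16, Q=-111/8) ⇒ ABFMNTW; edges |ABFNW|=47/16, |MT|=29/8
  updated: d(ABFMNTW,V)=3/8
7. join ABFMNTW+V (d=3/8) ⇒ ABFMNTVW; edges |ABFMNTW|=3/16, |V|=3/16
final tree: ((((A:41/12,W:7/12):169/16,((B:131/20,N:9/20):251/32,F:117/32):65/16):47/16,(M:34/3,T:41/3):29/8):3/16,V:3/16)
total length: 1105/16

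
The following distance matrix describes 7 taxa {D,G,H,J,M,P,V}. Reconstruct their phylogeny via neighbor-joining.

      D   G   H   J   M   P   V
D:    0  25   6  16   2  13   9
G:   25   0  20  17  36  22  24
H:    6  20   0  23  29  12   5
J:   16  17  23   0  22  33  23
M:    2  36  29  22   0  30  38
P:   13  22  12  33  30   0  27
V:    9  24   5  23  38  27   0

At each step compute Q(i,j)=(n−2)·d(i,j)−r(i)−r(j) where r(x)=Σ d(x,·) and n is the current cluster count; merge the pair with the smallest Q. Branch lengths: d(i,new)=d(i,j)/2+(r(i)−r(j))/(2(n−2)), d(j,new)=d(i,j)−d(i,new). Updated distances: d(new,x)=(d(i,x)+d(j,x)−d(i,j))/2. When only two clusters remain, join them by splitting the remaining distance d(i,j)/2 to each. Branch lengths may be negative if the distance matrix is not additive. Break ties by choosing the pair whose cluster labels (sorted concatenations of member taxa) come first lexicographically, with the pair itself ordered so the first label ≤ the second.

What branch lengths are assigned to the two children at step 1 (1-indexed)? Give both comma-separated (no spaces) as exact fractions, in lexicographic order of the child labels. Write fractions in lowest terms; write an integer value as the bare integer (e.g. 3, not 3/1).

-38/5,48/5

iteration 1: select D,M (d=2, Q=-218); attach at lengths (-38/5, 48/5); label the merged cluster DM
  updated: d(DM,G)=59/2, d(DM,H)=33/2, d(DM,J)=18, d(DM,P)=41/2, d(DM,V)=45/2
iteration 2: select G,J (d=17, Q=-317/2); attach at lengths (133/16, 139/16); label the merged cluster GJ
  updated: d(DM,GJ)=61/4, d(GJ,H)=13, d(GJ,P)=19, d(GJ,V)=15
iteration 3: select H,V (d=5, Q=-101); attach at lengths (-4/3, 19/3); label the merged cluster HV
  updated: d(DM,HV)=17, d(GJ,HV)=23/2, d(HV,P)=17
iteration 4: select DM,P (d=41/2, Q=-273/4); attach at lengths (149/16, 179/16); label the merged cluster DMP
  updated: d(DMP,GJ)=55/8, d(DMP,HV)=27/4
iteration 5: select DMP,GJ (d=55/8, Q=-201/8); attach at lengths (17/16, 93/16); label the merged cluster DGJMP
  updated: d(DGJMP,HV)=91/16
iteration 6: select DGJMP,HV (d=91/16); attach at lengths (91/32, 91/32); label the merged cluster DGHJMPV
final tree: ((((D:-38/5,M:48/5):149/16,P:179/16):17/16,(G:133/16,J:139/16):93/16):91/32,(H:-4/3,V:19/3):91/32)
total length: 913/16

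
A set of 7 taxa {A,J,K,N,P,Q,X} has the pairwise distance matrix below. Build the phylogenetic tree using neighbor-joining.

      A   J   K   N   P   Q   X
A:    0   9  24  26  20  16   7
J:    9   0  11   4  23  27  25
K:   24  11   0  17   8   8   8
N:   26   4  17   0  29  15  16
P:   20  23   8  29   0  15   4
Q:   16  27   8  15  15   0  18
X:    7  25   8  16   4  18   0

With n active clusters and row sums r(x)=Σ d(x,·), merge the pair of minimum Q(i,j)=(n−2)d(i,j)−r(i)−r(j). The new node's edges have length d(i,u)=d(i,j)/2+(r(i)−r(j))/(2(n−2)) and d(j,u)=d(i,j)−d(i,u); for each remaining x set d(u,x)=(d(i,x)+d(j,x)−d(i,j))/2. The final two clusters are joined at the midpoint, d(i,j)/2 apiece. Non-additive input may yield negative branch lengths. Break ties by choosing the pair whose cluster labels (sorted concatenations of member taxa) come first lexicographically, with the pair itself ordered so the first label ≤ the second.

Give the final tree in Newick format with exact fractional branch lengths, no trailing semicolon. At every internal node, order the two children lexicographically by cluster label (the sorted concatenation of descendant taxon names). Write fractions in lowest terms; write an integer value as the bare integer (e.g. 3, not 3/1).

((((A:191/24,(J:6/5,N:14/5):181/24):59/16,(P:63/16,X:1/16):63/16):37/16,K:2):3,Q:3)

iteration 1: select J,N (d=4, Q=-186); attach at lengths (6/5, 14/5); label the merged cluster JN
  updated: d(A,JN)=31/2, d(JN,K)=12, d(JN,P)=24, d(JN,Q)=19, d(JN,X)=37/2
iteration 2: select P,X (d=4, Q=-221/2); attach at lengths (63/16, 1/16); label the merged cluster PX
  updated: d(A,PX)=23/2, d(JN,PX)=77/4, d(K,PX)=6, d(PX,Q)=29/2
iteration 3: select A,JN (d=31/2, Q=-345/4); attach at lengths (191/24, 181/24); label the merged cluster AJN
  updated: d(AJN,K)=41/4, d(AJN,PX)=61/8, d(AJN,Q)=39/4
iteration 4: select AJN,PX (d=61/8, Q=-81/2); attach at lengths (59/16, 63/16); label the merged cluster AJNPX
  updated: d(AJNPX,K)=69/16, d(AJNPX,Q)=133/16
iteration 5: select AJNPX,K (d=69/16, Q=-165/8); attach at lengths (37/16, 2); label the merged cluster AJKNPX
  updated: d(AJKNPX,Q)=6
iteration 6: select AJKNPX,Q (d=6); attach at lengths (3, 3); label the merged cluster AJKNPQX
final tree: ((((A:191/24,(J:6/5,N:14/5):181/24):59/16,(P:63/16,X:1/16):63/16):37/16,K:2):3,Q:3)
total length: 663/16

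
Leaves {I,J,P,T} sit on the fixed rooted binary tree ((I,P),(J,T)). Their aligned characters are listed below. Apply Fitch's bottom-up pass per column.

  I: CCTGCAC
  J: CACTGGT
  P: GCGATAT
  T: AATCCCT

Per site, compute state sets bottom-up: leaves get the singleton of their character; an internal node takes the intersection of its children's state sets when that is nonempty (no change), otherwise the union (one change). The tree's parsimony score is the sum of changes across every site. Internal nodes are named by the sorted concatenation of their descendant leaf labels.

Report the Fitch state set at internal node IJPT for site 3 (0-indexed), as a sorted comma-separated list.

[col 0] IP: children I:{C}, P:{G} ∪→ {C,G}; cost 1
[col 0] JT: children J:{C}, T:{A} ∪→ {A,C}; cost 1
[col 0] IJPT: children IP:{C,G}, JT:{A,C} ∩→ {C}; cost 0
[col 1] IP: children I:{C}, P:{C} ∩→ {C}; cost 0
[col 1] JT: children J:{A}, T:{A} ∩→ {A}; cost 0
[col 1] IJPT: children IP:{C}, JT:{A} ∪→ {A,C}; cost 1
[col 2] IP: children I:{T}, P:{G} ∪→ {G,T}; cost 1
[col 2] JT: children J:{C}, T:{T} ∪→ {C,T}; cost 1
[col 2] IJPT: children IP:{G,T}, JT:{C,T} ∩→ {T}; cost 0
[col 3] IP: children I:{G}, P:{A} ∪→ {A,G}; cost 1
[col 3] JT: children J:{T}, T:{C} ∪→ {C,T}; cost 1
[col 3] IJPT: children IP:{A,G}, JT:{C,T} ∪→ {A,C,G,T}; cost 1
[col 4] IP: children I:{C}, P:{T} ∪→ {C,T}; cost 1
[col 4] JT: children J:{G}, T:{C} ∪→ {C,G}; cost 1
[col 4] IJPT: children IP:{C,T}, JT:{C,G} ∩→ {C}; cost 0
[col 5] IP: children I:{A}, P:{A} ∩→ {A}; cost 0
[col 5] JT: children J:{G}, T:{C} ∪→ {C,G}; cost 1
[col 5] IJPT: children IP:{A}, JT:{C,G} ∪→ {A,C,G}; cost 1
[col 6] IP: children I:{C}, P:{T} ∪→ {C,T}; cost 1
[col 6] JT: children J:{T}, T:{T} ∩→ {T}; cost 0
[col 6] IJPT: children IP:{C,T}, JT:{T} ∩→ {T}; cost 0
per-site changes: [2, 1, 2, 3, 2, 2, 1]; total = 13

A,C,G,T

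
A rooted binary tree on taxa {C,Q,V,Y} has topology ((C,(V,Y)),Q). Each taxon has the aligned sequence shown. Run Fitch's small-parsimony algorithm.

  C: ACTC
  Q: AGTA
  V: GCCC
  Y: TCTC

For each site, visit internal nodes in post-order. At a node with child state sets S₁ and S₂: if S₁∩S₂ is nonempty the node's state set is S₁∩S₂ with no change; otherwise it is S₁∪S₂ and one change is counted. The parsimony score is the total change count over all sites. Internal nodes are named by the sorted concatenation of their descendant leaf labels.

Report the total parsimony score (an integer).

[col 0] VY: children V:{G}, Y:{T} ∪→ {G,T}; cost 1
[col 0] CVY: children C:{A}, VY:{G,T} ∪→ {A,G,T}; cost 1
[col 0] CQVY: children CVY:{A,G,T}, Q:{A} ∩→ {A}; cost 0
[col 1] VY: children V:{C}, Y:{C} ∩→ {C}; cost 0
[col 1] CVY: children C:{C}, VY:{C} ∩→ {C}; cost 0
[col 1] CQVY: children CVY:{C}, Q:{G} ∪→ {C,G}; cost 1
[col 2] VY: children V:{C}, Y:{T} ∪→ {C,T}; cost 1
[col 2] CVY: children C:{T}, VY:{C,T} ∩→ {T}; cost 0
[col 2] CQVY: children CVY:{T}, Q:{T} ∩→ {T}; cost 0
[col 3] VY: children V:{C}, Y:{C} ∩→ {C}; cost 0
[col 3] CVY: children C:{C}, VY:{C} ∩→ {C}; cost 0
[col 3] CQVY: children CVY:{C}, Q:{A} ∪→ {A,C}; cost 1
per-site changes: [2, 1, 1, 1]; total = 5

5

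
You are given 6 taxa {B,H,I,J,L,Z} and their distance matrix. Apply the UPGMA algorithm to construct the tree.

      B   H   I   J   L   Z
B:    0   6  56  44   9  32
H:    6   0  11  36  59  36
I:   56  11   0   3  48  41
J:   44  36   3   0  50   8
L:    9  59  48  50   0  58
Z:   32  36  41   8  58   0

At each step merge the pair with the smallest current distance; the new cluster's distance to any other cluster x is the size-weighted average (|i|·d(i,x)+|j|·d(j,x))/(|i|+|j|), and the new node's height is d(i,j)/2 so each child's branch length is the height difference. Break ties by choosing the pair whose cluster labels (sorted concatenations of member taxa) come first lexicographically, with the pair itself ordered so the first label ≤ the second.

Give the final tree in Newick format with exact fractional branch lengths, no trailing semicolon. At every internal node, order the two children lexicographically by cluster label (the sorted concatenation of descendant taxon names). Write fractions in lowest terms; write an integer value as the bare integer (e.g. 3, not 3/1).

iteration 1: select I,J (d=3); attach at lengths (3/2, 3/2); label the merged cluster IJ
  updated: d(B,IJ)=50, d(H,IJ)=47/2, d(IJ,L)=49, d(IJ,Z)=49/2
iteration 2: select B,H (d=6); attach at lengths (3, 3); label the merged cluster BH
  updated: d(BH,IJ)=147/4, d(BH,L)=34, d(BH,Z)=34
iteration 3: select IJ,Z (d=49/2); attach at lengths (43/4, 49/4); label the merged cluster IJZ
  updated: d(BH,IJZ)=215/6, d(IJZ,L)=52
iteration 4: select BH,L (d=34); attach at lengths (14, 17); label the merged cluster BHL
  updated: d(BHL,IJZ)=371/9
iteration 5: select BHL,IJZ (d=371/9); attach at lengths (65/18, 301/36); label the merged cluster BHIJLZ
final tree: (((B:3,H:3):14,L:17):65/18,((I:3/2,J:3/2):43/4,Z:49/4):301/36)
total length: 2699/36

(((B:3,H:3):14,L:17):65/18,((I:3/2,J:3/2):43/4,Z:49/4):301/36)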